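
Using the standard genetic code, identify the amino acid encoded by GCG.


Standard genetic code lookup.
Codon GCG -> Ala

Ala


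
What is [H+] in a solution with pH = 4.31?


[H+] = 10^(-pH)
[H+] = 10^(-4.31)
[H+] = 4.898e-05 M

4.898e-05 M


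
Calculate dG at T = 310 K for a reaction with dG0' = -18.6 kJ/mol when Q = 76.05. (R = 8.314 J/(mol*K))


dG = dG0' + RT * ln(Q) / 1000
dG = -18.6 + 8.314 * 310 * ln(76.05) / 1000
dG = -7.4365 kJ/mol

-7.4365 kJ/mol


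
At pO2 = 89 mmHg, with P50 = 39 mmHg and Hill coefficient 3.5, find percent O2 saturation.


Y = pO2^n / (P50^n + pO2^n)
Y = 89^3.5 / (39^3.5 + 89^3.5)
Y = 94.72%

94.72%


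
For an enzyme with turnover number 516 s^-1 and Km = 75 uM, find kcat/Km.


Catalytic efficiency = kcat / Km
= 516 / 75
= 6.88 uM^-1*s^-1

6.88 uM^-1*s^-1


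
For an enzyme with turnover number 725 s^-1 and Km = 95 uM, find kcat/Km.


Catalytic efficiency = kcat / Km
= 725 / 95
= 7.6316 uM^-1*s^-1

7.6316 uM^-1*s^-1


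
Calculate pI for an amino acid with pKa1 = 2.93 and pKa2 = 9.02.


pI = (pKa1 + pKa2) / 2
pI = (2.93 + 9.02) / 2
pI = 5.975

5.975


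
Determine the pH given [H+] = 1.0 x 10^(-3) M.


pH = -log10([H+])
pH = -log10(1.0 x 10^(-3))
pH = 3.0

3.0


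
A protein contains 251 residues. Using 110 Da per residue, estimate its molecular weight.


MW = n_residues * 110 Da
MW = 251 * 110
MW = 27610 Da

27610 Da


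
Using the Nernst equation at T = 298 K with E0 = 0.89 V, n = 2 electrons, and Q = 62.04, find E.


E = E0 - (RT/nF) * ln(Q)
E = 0.89 - (8.314 * 298 / (2 * 96485)) * ln(62.04)
E = 0.837 V

0.837 V


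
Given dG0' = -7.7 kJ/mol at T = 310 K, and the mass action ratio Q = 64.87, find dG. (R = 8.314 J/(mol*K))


dG = dG0' + RT * ln(Q) / 1000
dG = -7.7 + 8.314 * 310 * ln(64.87) / 1000
dG = 3.0537 kJ/mol

3.0537 kJ/mol


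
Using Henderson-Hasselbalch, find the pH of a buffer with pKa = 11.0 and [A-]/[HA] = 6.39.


pH = pKa + log10([A-]/[HA])
pH = 11.0 + log10(6.39)
pH = 11.8055

11.8055


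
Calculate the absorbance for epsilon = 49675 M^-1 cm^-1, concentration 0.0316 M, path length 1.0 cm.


A = epsilon * c * l
A = 49675 * 0.0316 * 1.0
A = 1569.73

1569.73


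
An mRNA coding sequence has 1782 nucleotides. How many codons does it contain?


codons = nucleotides / 3
codons = 1782 / 3 = 594

594


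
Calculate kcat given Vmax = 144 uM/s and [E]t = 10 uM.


kcat = Vmax / [E]t
kcat = 144 / 10
kcat = 14.4 s^-1

14.4 s^-1


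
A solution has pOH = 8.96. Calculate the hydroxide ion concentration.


[OH-] = 10^(-pOH)
[OH-] = 10^(-8.96)
[OH-] = 1.096e-09 M

1.096e-09 M


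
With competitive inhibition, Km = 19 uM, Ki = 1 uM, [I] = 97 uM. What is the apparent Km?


Km_app = Km * (1 + [I]/Ki)
Km_app = 19 * (1 + 97/1)
Km_app = 1862.0 uM

1862.0 uM


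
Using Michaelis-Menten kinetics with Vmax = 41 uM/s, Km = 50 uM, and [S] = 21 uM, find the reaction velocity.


v = Vmax * [S] / (Km + [S])
v = 41 * 21 / (50 + 21)
v = 12.1268 uM/s

12.1268 uM/s


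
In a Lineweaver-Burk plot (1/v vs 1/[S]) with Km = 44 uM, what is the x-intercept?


x-intercept = -1/Km
= -1/44
= -0.0227 1/uM

-0.0227 1/uM


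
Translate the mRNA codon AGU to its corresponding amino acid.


Standard genetic code lookup.
Codon AGU -> Ser

Ser


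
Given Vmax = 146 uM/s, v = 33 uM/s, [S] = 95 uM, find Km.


Km = [S] * (Vmax - v) / v
Km = 95 * (146 - 33) / 33
Km = 325.303 uM

325.303 uM


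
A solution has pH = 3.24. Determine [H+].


[H+] = 10^(-pH)
[H+] = 10^(-3.24)
[H+] = 5.754e-04 M

5.754e-04 M


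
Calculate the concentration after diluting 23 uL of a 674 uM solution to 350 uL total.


C2 = C1 * V1 / V2
C2 = 674 * 23 / 350
C2 = 44.2914 uM

44.2914 uM


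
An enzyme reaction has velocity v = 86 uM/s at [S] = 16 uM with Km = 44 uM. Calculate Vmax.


Vmax = v * (Km + [S]) / [S]
Vmax = 86 * (44 + 16) / 16
Vmax = 322.5 uM/s

322.5 uM/s


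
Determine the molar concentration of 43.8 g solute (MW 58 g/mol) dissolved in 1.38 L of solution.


C = (mass / MW) / volume
C = (43.8 / 58) / 1.38
C = 0.5472 M

0.5472 M


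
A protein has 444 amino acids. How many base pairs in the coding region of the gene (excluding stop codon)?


Each amino acid = 1 codon = 3 bp
bp = 444 * 3 = 1332 bp

1332 bp


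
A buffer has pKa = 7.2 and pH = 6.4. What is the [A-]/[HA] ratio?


[A-]/[HA] = 10^(pH - pKa)
= 10^(6.4 - 7.2)
= 0.1585

0.1585


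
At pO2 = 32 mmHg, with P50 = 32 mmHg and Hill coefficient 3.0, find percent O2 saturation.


Y = pO2^n / (P50^n + pO2^n)
Y = 32^3.0 / (32^3.0 + 32^3.0)
Y = 50.0%

50.0%


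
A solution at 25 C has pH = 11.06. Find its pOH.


pOH = 14 - pH
pOH = 14 - 11.06
pOH = 2.94

2.94


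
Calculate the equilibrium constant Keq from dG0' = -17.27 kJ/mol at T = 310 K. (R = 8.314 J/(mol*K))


Keq = exp(-dG0 * 1000 / (R * T))
Keq = exp(-(-17.27) * 1000 / (8.314 * 310))
Keq = 812.9803

812.9803


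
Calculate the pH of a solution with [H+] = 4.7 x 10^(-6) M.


pH = -log10([H+])
pH = -log10(4.7 x 10^(-6))
pH = 5.3279

5.3279


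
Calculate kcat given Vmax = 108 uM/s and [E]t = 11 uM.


kcat = Vmax / [E]t
kcat = 108 / 11
kcat = 9.8182 s^-1

9.8182 s^-1


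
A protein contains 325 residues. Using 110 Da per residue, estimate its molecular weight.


MW = n_residues * 110 Da
MW = 325 * 110
MW = 35750 Da

35750 Da


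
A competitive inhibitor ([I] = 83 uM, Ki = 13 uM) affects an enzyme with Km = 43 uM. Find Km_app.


Km_app = Km * (1 + [I]/Ki)
Km_app = 43 * (1 + 83/13)
Km_app = 317.5385 uM

317.5385 uM


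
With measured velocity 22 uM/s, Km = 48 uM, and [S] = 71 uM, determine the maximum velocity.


Vmax = v * (Km + [S]) / [S]
Vmax = 22 * (48 + 71) / 71
Vmax = 36.8732 uM/s

36.8732 uM/s


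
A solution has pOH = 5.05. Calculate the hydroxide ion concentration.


[OH-] = 10^(-pOH)
[OH-] = 10^(-5.05)
[OH-] = 8.913e-06 M

8.913e-06 M


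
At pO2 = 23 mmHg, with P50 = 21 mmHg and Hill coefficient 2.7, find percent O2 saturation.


Y = pO2^n / (P50^n + pO2^n)
Y = 23^2.7 / (21^2.7 + 23^2.7)
Y = 56.11%

56.11%


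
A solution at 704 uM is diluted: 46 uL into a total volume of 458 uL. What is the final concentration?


C2 = C1 * V1 / V2
C2 = 704 * 46 / 458
C2 = 70.7074 uM

70.7074 uM


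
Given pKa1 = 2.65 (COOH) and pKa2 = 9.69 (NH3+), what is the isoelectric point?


pI = (pKa1 + pKa2) / 2
pI = (2.65 + 9.69) / 2
pI = 6.17

6.17


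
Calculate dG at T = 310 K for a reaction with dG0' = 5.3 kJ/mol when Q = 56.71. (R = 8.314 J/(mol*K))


dG = dG0' + RT * ln(Q) / 1000
dG = 5.3 + 8.314 * 310 * ln(56.71) / 1000
dG = 15.7072 kJ/mol

15.7072 kJ/mol


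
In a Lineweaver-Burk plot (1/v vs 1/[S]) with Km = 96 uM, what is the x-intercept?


x-intercept = -1/Km
= -1/96
= -0.0104 1/uM

-0.0104 1/uM


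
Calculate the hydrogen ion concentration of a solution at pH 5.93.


[H+] = 10^(-pH)
[H+] = 10^(-5.93)
[H+] = 1.175e-06 M

1.175e-06 M


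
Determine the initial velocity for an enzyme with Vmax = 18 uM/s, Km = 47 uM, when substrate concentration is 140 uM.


v = Vmax * [S] / (Km + [S])
v = 18 * 140 / (47 + 140)
v = 13.4759 uM/s

13.4759 uM/s


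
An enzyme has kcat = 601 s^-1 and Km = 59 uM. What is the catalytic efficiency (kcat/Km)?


Catalytic efficiency = kcat / Km
= 601 / 59
= 10.1864 uM^-1*s^-1

10.1864 uM^-1*s^-1


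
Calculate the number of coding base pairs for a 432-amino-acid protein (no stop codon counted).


Each amino acid = 1 codon = 3 bp
bp = 432 * 3 = 1296 bp

1296 bp


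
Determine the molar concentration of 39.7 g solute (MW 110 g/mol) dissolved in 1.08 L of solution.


C = (mass / MW) / volume
C = (39.7 / 110) / 1.08
C = 0.3342 M

0.3342 M


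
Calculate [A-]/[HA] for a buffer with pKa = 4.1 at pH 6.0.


[A-]/[HA] = 10^(pH - pKa)
= 10^(6.0 - 4.1)
= 79.4328

79.4328


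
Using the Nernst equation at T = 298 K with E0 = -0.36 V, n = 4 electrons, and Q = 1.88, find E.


E = E0 - (RT/nF) * ln(Q)
E = -0.36 - (8.314 * 298 / (4 * 96485)) * ln(1.88)
E = -0.3641 V

-0.3641 V


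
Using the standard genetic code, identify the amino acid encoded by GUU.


Standard genetic code lookup.
Codon GUU -> Val

Val


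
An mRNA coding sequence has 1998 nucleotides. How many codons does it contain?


codons = nucleotides / 3
codons = 1998 / 3 = 666

666


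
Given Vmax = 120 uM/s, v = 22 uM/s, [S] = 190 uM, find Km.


Km = [S] * (Vmax - v) / v
Km = 190 * (120 - 22) / 22
Km = 846.3636 uM

846.3636 uM


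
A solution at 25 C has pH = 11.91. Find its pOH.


pOH = 14 - pH
pOH = 14 - 11.91
pOH = 2.09

2.09


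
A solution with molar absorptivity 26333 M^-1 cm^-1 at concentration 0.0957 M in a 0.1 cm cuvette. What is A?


A = epsilon * c * l
A = 26333 * 0.0957 * 0.1
A = 252.0068

252.0068


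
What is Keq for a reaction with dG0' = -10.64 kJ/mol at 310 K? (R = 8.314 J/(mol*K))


Keq = exp(-dG0 * 1000 / (R * T))
Keq = exp(-(-10.64) * 1000 / (8.314 * 310))
Keq = 62.0715

62.0715


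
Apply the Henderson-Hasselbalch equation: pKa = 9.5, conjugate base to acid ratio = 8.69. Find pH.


pH = pKa + log10([A-]/[HA])
pH = 9.5 + log10(8.69)
pH = 10.439

10.439


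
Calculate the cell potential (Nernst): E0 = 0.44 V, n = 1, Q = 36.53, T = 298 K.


E = E0 - (RT/nF) * ln(Q)
E = 0.44 - (8.314 * 298 / (1 * 96485)) * ln(36.53)
E = 0.3476 V

0.3476 V


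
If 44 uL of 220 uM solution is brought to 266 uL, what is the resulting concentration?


C2 = C1 * V1 / V2
C2 = 220 * 44 / 266
C2 = 36.391 uM

36.391 uM


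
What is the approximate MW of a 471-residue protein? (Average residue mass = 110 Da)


MW = n_residues * 110 Da
MW = 471 * 110
MW = 51810 Da

51810 Da


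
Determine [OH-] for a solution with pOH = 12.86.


[OH-] = 10^(-pOH)
[OH-] = 10^(-12.86)
[OH-] = 1.380e-13 M

1.380e-13 M


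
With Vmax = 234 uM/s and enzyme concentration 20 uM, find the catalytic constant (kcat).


kcat = Vmax / [E]t
kcat = 234 / 20
kcat = 11.7 s^-1

11.7 s^-1


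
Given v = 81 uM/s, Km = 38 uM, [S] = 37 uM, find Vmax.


Vmax = v * (Km + [S]) / [S]
Vmax = 81 * (38 + 37) / 37
Vmax = 164.1892 uM/s

164.1892 uM/s


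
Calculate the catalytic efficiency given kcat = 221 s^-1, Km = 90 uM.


Catalytic efficiency = kcat / Km
= 221 / 90
= 2.4556 uM^-1*s^-1

2.4556 uM^-1*s^-1


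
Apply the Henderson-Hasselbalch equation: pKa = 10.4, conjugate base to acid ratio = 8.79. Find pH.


pH = pKa + log10([A-]/[HA])
pH = 10.4 + log10(8.79)
pH = 11.344

11.344


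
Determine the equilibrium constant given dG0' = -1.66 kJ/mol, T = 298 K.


Keq = exp(-dG0 * 1000 / (R * T))
Keq = exp(-(-1.66) * 1000 / (8.314 * 298))
Keq = 1.9543

1.9543


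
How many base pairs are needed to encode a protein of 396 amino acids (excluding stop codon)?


Each amino acid = 1 codon = 3 bp
bp = 396 * 3 = 1188 bp

1188 bp


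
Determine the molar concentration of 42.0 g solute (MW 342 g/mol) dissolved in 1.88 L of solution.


C = (mass / MW) / volume
C = (42.0 / 342) / 1.88
C = 0.0653 M

0.0653 M


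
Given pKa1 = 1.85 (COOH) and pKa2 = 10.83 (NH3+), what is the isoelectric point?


pI = (pKa1 + pKa2) / 2
pI = (1.85 + 10.83) / 2
pI = 6.34

6.34


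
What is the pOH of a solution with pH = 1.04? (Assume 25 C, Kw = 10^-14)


pOH = 14 - pH
pOH = 14 - 1.04
pOH = 12.96

12.96


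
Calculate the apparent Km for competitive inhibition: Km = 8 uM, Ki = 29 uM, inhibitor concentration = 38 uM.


Km_app = Km * (1 + [I]/Ki)
Km_app = 8 * (1 + 38/29)
Km_app = 18.4828 uM

18.4828 uM


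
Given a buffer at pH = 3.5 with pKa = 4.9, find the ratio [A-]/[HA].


[A-]/[HA] = 10^(pH - pKa)
= 10^(3.5 - 4.9)
= 0.0398

0.0398


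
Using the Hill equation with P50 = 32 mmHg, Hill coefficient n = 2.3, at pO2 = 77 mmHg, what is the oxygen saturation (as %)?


Y = pO2^n / (P50^n + pO2^n)
Y = 77^2.3 / (32^2.3 + 77^2.3)
Y = 88.28%

88.28%


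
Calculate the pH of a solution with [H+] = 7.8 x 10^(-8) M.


pH = -log10([H+])
pH = -log10(7.8 x 10^(-8))
pH = 7.1079

7.1079


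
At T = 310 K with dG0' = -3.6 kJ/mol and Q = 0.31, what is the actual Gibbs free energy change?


dG = dG0' + RT * ln(Q) / 1000
dG = -3.6 + 8.314 * 310 * ln(0.31) / 1000
dG = -6.6185 kJ/mol

-6.6185 kJ/mol


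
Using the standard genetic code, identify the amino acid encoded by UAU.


Standard genetic code lookup.
Codon UAU -> Tyr

Tyr


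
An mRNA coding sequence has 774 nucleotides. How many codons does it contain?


codons = nucleotides / 3
codons = 774 / 3 = 258

258


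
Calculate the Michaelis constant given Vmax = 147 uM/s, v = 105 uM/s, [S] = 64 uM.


Km = [S] * (Vmax - v) / v
Km = 64 * (147 - 105) / 105
Km = 25.6 uM

25.6 uM


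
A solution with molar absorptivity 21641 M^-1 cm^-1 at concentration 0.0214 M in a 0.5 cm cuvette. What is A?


A = epsilon * c * l
A = 21641 * 0.0214 * 0.5
A = 231.5587

231.5587


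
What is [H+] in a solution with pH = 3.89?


[H+] = 10^(-pH)
[H+] = 10^(-3.89)
[H+] = 1.288e-04 M

1.288e-04 M


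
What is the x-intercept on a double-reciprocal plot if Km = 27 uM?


x-intercept = -1/Km
= -1/27
= -0.037 1/uM

-0.037 1/uM


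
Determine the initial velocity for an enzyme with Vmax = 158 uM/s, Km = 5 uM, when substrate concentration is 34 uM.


v = Vmax * [S] / (Km + [S])
v = 158 * 34 / (5 + 34)
v = 137.7436 uM/s

137.7436 uM/s


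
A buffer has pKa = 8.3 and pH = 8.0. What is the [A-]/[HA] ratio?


[A-]/[HA] = 10^(pH - pKa)
= 10^(8.0 - 8.3)
= 0.5012

0.5012


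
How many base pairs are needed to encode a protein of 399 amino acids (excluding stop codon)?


Each amino acid = 1 codon = 3 bp
bp = 399 * 3 = 1197 bp

1197 bp


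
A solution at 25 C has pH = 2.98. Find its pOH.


pOH = 14 - pH
pOH = 14 - 2.98
pOH = 11.02

11.02


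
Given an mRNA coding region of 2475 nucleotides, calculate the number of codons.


codons = nucleotides / 3
codons = 2475 / 3 = 825

825


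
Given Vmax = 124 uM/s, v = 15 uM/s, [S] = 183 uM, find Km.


Km = [S] * (Vmax - v) / v
Km = 183 * (124 - 15) / 15
Km = 1329.8 uM

1329.8 uM


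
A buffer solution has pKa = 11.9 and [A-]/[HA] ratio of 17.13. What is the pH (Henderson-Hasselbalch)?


pH = pKa + log10([A-]/[HA])
pH = 11.9 + log10(17.13)
pH = 13.1338

13.1338


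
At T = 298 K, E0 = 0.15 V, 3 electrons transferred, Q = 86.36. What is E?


E = E0 - (RT/nF) * ln(Q)
E = 0.15 - (8.314 * 298 / (3 * 96485)) * ln(86.36)
E = 0.1118 V

0.1118 V


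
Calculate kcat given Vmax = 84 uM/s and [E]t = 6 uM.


kcat = Vmax / [E]t
kcat = 84 / 6
kcat = 14.0 s^-1

14.0 s^-1


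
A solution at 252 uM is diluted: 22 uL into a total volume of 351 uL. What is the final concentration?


C2 = C1 * V1 / V2
C2 = 252 * 22 / 351
C2 = 15.7949 uM

15.7949 uM


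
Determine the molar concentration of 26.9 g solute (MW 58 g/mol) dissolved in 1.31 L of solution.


C = (mass / MW) / volume
C = (26.9 / 58) / 1.31
C = 0.354 M

0.354 M


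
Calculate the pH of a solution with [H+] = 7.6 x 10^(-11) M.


pH = -log10([H+])
pH = -log10(7.6 x 10^(-11))
pH = 10.1192

10.1192


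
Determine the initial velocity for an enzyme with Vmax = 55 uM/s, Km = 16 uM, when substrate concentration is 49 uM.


v = Vmax * [S] / (Km + [S])
v = 55 * 49 / (16 + 49)
v = 41.4615 uM/s

41.4615 uM/s


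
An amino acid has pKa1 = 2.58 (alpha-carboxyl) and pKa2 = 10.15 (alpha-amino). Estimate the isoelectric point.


pI = (pKa1 + pKa2) / 2
pI = (2.58 + 10.15) / 2
pI = 6.365

6.365


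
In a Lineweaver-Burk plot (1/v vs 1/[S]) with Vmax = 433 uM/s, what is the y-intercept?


y-intercept = 1/Vmax
= 1/433
= 0.0023 s/uM

0.0023 s/uM


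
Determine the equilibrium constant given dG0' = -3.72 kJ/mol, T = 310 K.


Keq = exp(-dG0 * 1000 / (R * T))
Keq = exp(-(-3.72) * 1000 / (8.314 * 310))
Keq = 4.2349

4.2349


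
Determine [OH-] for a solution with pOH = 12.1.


[OH-] = 10^(-pOH)
[OH-] = 10^(-12.1)
[OH-] = 7.943e-13 M

7.943e-13 M


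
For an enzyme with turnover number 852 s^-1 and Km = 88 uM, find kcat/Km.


Catalytic efficiency = kcat / Km
= 852 / 88
= 9.6818 uM^-1*s^-1

9.6818 uM^-1*s^-1


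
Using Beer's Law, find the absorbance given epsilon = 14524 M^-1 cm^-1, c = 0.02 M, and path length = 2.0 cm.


A = epsilon * c * l
A = 14524 * 0.02 * 2.0
A = 580.96

580.96


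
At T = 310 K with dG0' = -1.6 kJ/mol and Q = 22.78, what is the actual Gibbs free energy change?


dG = dG0' + RT * ln(Q) / 1000
dG = -1.6 + 8.314 * 310 * ln(22.78) / 1000
dG = 6.4565 kJ/mol

6.4565 kJ/mol


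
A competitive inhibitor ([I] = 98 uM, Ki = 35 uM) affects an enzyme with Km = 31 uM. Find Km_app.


Km_app = Km * (1 + [I]/Ki)
Km_app = 31 * (1 + 98/35)
Km_app = 117.8 uM

117.8 uM


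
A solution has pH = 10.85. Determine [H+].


[H+] = 10^(-pH)
[H+] = 10^(-10.85)
[H+] = 1.413e-11 M

1.413e-11 M


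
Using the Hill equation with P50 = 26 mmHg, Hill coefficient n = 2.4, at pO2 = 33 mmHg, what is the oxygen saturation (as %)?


Y = pO2^n / (P50^n + pO2^n)
Y = 33^2.4 / (26^2.4 + 33^2.4)
Y = 63.93%

63.93%


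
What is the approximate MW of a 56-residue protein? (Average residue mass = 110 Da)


MW = n_residues * 110 Da
MW = 56 * 110
MW = 6160 Da

6160 Da


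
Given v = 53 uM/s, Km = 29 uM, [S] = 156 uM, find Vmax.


Vmax = v * (Km + [S]) / [S]
Vmax = 53 * (29 + 156) / 156
Vmax = 62.8526 uM/s

62.8526 uM/s


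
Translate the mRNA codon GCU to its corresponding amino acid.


Standard genetic code lookup.
Codon GCU -> Ala

Ala


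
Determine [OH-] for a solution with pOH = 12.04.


[OH-] = 10^(-pOH)
[OH-] = 10^(-12.04)
[OH-] = 9.120e-13 M

9.120e-13 M


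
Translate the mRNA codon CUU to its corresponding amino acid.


Standard genetic code lookup.
Codon CUU -> Leu

Leu


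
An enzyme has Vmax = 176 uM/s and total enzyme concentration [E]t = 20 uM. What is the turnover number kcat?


kcat = Vmax / [E]t
kcat = 176 / 20
kcat = 8.8 s^-1

8.8 s^-1


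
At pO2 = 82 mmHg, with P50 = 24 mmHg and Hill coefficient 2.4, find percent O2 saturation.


Y = pO2^n / (P50^n + pO2^n)
Y = 82^2.4 / (24^2.4 + 82^2.4)
Y = 95.02%

95.02%


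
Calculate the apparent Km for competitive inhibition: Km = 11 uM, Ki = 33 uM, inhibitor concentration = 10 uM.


Km_app = Km * (1 + [I]/Ki)
Km_app = 11 * (1 + 10/33)
Km_app = 14.3333 uM

14.3333 uM


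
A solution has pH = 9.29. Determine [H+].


[H+] = 10^(-pH)
[H+] = 10^(-9.29)
[H+] = 5.129e-10 M

5.129e-10 M


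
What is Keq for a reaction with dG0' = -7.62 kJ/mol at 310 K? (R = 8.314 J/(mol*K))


Keq = exp(-dG0 * 1000 / (R * T))
Keq = exp(-(-7.62) * 1000 / (8.314 * 310))
Keq = 19.2313

19.2313


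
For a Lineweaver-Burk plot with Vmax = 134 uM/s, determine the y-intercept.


y-intercept = 1/Vmax
= 1/134
= 0.0075 s/uM

0.0075 s/uM


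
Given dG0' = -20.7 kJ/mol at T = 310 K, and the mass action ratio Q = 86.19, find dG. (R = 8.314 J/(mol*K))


dG = dG0' + RT * ln(Q) / 1000
dG = -20.7 + 8.314 * 310 * ln(86.19) / 1000
dG = -9.2139 kJ/mol

-9.2139 kJ/mol


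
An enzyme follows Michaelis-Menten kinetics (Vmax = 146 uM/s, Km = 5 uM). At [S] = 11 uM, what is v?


v = Vmax * [S] / (Km + [S])
v = 146 * 11 / (5 + 11)
v = 100.375 uM/s

100.375 uM/s


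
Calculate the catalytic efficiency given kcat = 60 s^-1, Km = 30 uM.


Catalytic efficiency = kcat / Km
= 60 / 30
= 2.0 uM^-1*s^-1

2.0 uM^-1*s^-1


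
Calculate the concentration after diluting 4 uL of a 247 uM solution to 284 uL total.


C2 = C1 * V1 / V2
C2 = 247 * 4 / 284
C2 = 3.4789 uM

3.4789 uM


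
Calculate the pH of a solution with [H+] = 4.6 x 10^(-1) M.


pH = -log10([H+])
pH = -log10(4.6 x 10^(-1))
pH = 0.3372

0.3372


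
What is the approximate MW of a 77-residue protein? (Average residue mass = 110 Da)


MW = n_residues * 110 Da
MW = 77 * 110
MW = 8470 Da

8470 Da


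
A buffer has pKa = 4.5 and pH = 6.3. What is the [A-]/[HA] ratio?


[A-]/[HA] = 10^(pH - pKa)
= 10^(6.3 - 4.5)
= 63.0957

63.0957


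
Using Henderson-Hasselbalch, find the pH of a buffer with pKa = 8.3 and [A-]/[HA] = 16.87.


pH = pKa + log10([A-]/[HA])
pH = 8.3 + log10(16.87)
pH = 9.5271

9.5271


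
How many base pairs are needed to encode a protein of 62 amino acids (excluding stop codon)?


Each amino acid = 1 codon = 3 bp
bp = 62 * 3 = 186 bp

186 bp


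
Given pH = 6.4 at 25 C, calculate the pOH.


pOH = 14 - pH
pOH = 14 - 6.4
pOH = 7.6

7.6


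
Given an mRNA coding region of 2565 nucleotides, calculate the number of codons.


codons = nucleotides / 3
codons = 2565 / 3 = 855

855


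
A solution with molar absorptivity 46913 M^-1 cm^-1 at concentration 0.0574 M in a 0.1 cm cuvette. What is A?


A = epsilon * c * l
A = 46913 * 0.0574 * 0.1
A = 269.2806

269.2806


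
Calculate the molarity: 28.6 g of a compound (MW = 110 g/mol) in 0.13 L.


C = (mass / MW) / volume
C = (28.6 / 110) / 0.13
C = 2.0 M

2.0 M


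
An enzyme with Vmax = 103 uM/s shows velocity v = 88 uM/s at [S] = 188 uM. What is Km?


Km = [S] * (Vmax - v) / v
Km = 188 * (103 - 88) / 88
Km = 32.0455 uM

32.0455 uM


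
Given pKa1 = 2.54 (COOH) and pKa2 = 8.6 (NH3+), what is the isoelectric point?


pI = (pKa1 + pKa2) / 2
pI = (2.54 + 8.6) / 2
pI = 5.57

5.57


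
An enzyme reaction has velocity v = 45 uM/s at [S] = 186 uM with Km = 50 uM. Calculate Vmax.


Vmax = v * (Km + [S]) / [S]
Vmax = 45 * (50 + 186) / 186
Vmax = 57.0968 uM/s

57.0968 uM/s


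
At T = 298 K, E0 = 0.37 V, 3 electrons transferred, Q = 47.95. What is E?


E = E0 - (RT/nF) * ln(Q)
E = 0.37 - (8.314 * 298 / (3 * 96485)) * ln(47.95)
E = 0.3369 V

0.3369 V


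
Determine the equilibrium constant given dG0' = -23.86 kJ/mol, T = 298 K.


Keq = exp(-dG0 * 1000 / (R * T))
Keq = exp(-(-23.86) * 1000 / (8.314 * 298))
Keq = 15220.4654

15220.4654


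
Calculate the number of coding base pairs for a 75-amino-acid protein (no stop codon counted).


Each amino acid = 1 codon = 3 bp
bp = 75 * 3 = 225 bp

225 bp


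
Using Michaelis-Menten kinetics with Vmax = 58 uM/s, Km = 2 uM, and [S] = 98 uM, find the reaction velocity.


v = Vmax * [S] / (Km + [S])
v = 58 * 98 / (2 + 98)
v = 56.84 uM/s

56.84 uM/s


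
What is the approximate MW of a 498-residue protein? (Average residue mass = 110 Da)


MW = n_residues * 110 Da
MW = 498 * 110
MW = 54780 Da

54780 Da


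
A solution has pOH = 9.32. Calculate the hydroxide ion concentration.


[OH-] = 10^(-pOH)
[OH-] = 10^(-9.32)
[OH-] = 4.786e-10 M

4.786e-10 M


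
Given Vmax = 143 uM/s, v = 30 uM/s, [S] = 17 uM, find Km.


Km = [S] * (Vmax - v) / v
Km = 17 * (143 - 30) / 30
Km = 64.0333 uM

64.0333 uM


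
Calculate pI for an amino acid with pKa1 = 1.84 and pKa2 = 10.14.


pI = (pKa1 + pKa2) / 2
pI = (1.84 + 10.14) / 2
pI = 5.99

5.99


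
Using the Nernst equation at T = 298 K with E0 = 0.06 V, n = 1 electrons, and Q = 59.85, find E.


E = E0 - (RT/nF) * ln(Q)
E = 0.06 - (8.314 * 298 / (1 * 96485)) * ln(59.85)
E = -0.0451 V

-0.0451 V


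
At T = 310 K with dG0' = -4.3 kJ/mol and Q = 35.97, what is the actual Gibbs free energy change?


dG = dG0' + RT * ln(Q) / 1000
dG = -4.3 + 8.314 * 310 * ln(35.97) / 1000
dG = 4.9338 kJ/mol

4.9338 kJ/mol


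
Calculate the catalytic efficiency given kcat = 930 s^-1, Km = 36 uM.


Catalytic efficiency = kcat / Km
= 930 / 36
= 25.8333 uM^-1*s^-1

25.8333 uM^-1*s^-1


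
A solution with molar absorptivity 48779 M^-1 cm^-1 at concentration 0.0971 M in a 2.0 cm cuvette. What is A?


A = epsilon * c * l
A = 48779 * 0.0971 * 2.0
A = 9472.8818

9472.8818


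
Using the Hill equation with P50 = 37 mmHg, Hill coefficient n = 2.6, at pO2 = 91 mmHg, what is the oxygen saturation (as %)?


Y = pO2^n / (P50^n + pO2^n)
Y = 91^2.6 / (37^2.6 + 91^2.6)
Y = 91.21%

91.21%


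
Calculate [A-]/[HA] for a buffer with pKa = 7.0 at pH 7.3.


[A-]/[HA] = 10^(pH - pKa)
= 10^(7.3 - 7.0)
= 1.9953

1.9953


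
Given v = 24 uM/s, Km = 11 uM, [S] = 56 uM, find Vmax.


Vmax = v * (Km + [S]) / [S]
Vmax = 24 * (11 + 56) / 56
Vmax = 28.7143 uM/s

28.7143 uM/s


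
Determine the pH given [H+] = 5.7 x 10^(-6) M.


pH = -log10([H+])
pH = -log10(5.7 x 10^(-6))
pH = 5.2441

5.2441


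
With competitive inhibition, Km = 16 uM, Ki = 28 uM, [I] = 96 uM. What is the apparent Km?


Km_app = Km * (1 + [I]/Ki)
Km_app = 16 * (1 + 96/28)
Km_app = 70.8571 uM

70.8571 uM


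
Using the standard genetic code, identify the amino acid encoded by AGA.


Standard genetic code lookup.
Codon AGA -> Arg

Arg


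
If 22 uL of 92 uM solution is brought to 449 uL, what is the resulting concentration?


C2 = C1 * V1 / V2
C2 = 92 * 22 / 449
C2 = 4.5078 uM

4.5078 uM


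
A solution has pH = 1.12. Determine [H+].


[H+] = 10^(-pH)
[H+] = 10^(-1.12)
[H+] = 0.0759 M

0.0759 M


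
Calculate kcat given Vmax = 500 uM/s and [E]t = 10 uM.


kcat = Vmax / [E]t
kcat = 500 / 10
kcat = 50.0 s^-1

50.0 s^-1


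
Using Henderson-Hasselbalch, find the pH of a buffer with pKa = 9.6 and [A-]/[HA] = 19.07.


pH = pKa + log10([A-]/[HA])
pH = 9.6 + log10(19.07)
pH = 10.8804

10.8804


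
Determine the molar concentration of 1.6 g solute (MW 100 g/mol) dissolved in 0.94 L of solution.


C = (mass / MW) / volume
C = (1.6 / 100) / 0.94
C = 0.017 M

0.017 M


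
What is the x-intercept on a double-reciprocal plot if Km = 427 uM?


x-intercept = -1/Km
= -1/427
= -0.0023 1/uM

-0.0023 1/uM


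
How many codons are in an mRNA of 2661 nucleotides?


codons = nucleotides / 3
codons = 2661 / 3 = 887

887


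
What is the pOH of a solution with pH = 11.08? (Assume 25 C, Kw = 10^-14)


pOH = 14 - pH
pOH = 14 - 11.08
pOH = 2.92

2.92


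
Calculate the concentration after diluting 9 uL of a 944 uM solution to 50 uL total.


C2 = C1 * V1 / V2
C2 = 944 * 9 / 50
C2 = 169.92 uM

169.92 uM


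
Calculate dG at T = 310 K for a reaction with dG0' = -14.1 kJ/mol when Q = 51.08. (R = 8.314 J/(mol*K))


dG = dG0' + RT * ln(Q) / 1000
dG = -14.1 + 8.314 * 310 * ln(51.08) / 1000
dG = -3.9623 kJ/mol

-3.9623 kJ/mol


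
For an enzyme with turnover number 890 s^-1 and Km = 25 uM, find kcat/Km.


Catalytic efficiency = kcat / Km
= 890 / 25
= 35.6 uM^-1*s^-1

35.6 uM^-1*s^-1


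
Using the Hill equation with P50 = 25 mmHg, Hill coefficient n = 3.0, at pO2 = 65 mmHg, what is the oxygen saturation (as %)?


Y = pO2^n / (P50^n + pO2^n)
Y = 65^3.0 / (25^3.0 + 65^3.0)
Y = 94.62%

94.62%


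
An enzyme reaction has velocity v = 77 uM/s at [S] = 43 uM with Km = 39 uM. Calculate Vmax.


Vmax = v * (Km + [S]) / [S]
Vmax = 77 * (39 + 43) / 43
Vmax = 146.8372 uM/s

146.8372 uM/s


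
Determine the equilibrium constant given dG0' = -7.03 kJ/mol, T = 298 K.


Keq = exp(-dG0 * 1000 / (R * T))
Keq = exp(-(-7.03) * 1000 / (8.314 * 298))
Keq = 17.0723

17.0723


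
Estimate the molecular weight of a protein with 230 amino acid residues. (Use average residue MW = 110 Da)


MW = n_residues * 110 Da
MW = 230 * 110
MW = 25300 Da

25300 Da


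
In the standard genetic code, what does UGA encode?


Standard genetic code lookup.
Codon UGA -> Stop

Stop


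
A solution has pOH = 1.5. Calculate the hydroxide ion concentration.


[OH-] = 10^(-pOH)
[OH-] = 10^(-1.5)
[OH-] = 0.0316 M

0.0316 M


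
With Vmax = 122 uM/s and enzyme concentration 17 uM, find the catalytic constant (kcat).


kcat = Vmax / [E]t
kcat = 122 / 17
kcat = 7.1765 s^-1

7.1765 s^-1


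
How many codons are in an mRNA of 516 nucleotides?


codons = nucleotides / 3
codons = 516 / 3 = 172

172


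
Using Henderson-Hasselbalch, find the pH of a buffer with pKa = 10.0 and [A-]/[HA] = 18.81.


pH = pKa + log10([A-]/[HA])
pH = 10.0 + log10(18.81)
pH = 11.2744

11.2744


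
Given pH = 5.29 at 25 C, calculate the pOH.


pOH = 14 - pH
pOH = 14 - 5.29
pOH = 8.71

8.71


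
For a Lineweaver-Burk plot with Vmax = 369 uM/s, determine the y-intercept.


y-intercept = 1/Vmax
= 1/369
= 0.0027 s/uM

0.0027 s/uM


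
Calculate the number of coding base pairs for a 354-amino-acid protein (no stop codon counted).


Each amino acid = 1 codon = 3 bp
bp = 354 * 3 = 1062 bp

1062 bp


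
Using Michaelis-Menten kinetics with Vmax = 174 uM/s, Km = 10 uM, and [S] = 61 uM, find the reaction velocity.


v = Vmax * [S] / (Km + [S])
v = 174 * 61 / (10 + 61)
v = 149.493 uM/s

149.493 uM/s


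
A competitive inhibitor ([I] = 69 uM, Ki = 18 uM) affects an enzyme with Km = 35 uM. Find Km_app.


Km_app = Km * (1 + [I]/Ki)
Km_app = 35 * (1 + 69/18)
Km_app = 169.1667 uM

169.1667 uM


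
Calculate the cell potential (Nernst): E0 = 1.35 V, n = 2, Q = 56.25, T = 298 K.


E = E0 - (RT/nF) * ln(Q)
E = 1.35 - (8.314 * 298 / (2 * 96485)) * ln(56.25)
E = 1.2983 V

1.2983 V


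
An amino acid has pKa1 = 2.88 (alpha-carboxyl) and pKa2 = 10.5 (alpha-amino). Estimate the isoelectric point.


pI = (pKa1 + pKa2) / 2
pI = (2.88 + 10.5) / 2
pI = 6.69

6.69


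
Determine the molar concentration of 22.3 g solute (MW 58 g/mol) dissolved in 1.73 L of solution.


C = (mass / MW) / volume
C = (22.3 / 58) / 1.73
C = 0.2222 M

0.2222 M


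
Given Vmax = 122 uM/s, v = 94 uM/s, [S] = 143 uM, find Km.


Km = [S] * (Vmax - v) / v
Km = 143 * (122 - 94) / 94
Km = 42.5957 uM

42.5957 uM


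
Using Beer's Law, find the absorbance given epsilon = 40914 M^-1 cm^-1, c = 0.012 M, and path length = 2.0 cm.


A = epsilon * c * l
A = 40914 * 0.012 * 2.0
A = 981.936

981.936


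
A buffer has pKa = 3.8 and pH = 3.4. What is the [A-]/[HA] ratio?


[A-]/[HA] = 10^(pH - pKa)
= 10^(3.4 - 3.8)
= 0.3981

0.3981


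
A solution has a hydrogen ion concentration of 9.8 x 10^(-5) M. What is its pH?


pH = -log10([H+])
pH = -log10(9.8 x 10^(-5))
pH = 4.0088

4.0088


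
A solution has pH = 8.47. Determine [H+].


[H+] = 10^(-pH)
[H+] = 10^(-8.47)
[H+] = 3.388e-09 M

3.388e-09 M


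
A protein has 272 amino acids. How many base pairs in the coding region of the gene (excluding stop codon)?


Each amino acid = 1 codon = 3 bp
bp = 272 * 3 = 816 bp

816 bp


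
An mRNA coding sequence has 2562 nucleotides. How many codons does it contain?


codons = nucleotides / 3
codons = 2562 / 3 = 854

854


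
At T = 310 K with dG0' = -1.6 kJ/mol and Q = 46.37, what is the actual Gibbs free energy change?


dG = dG0' + RT * ln(Q) / 1000
dG = -1.6 + 8.314 * 310 * ln(46.37) / 1000
dG = 8.2884 kJ/mol

8.2884 kJ/mol


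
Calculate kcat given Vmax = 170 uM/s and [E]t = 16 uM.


kcat = Vmax / [E]t
kcat = 170 / 16
kcat = 10.625 s^-1

10.625 s^-1


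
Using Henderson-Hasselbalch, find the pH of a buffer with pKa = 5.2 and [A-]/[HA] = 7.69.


pH = pKa + log10([A-]/[HA])
pH = 5.2 + log10(7.69)
pH = 6.0859

6.0859


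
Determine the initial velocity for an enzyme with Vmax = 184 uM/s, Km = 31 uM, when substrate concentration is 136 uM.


v = Vmax * [S] / (Km + [S])
v = 184 * 136 / (31 + 136)
v = 149.8443 uM/s

149.8443 uM/s


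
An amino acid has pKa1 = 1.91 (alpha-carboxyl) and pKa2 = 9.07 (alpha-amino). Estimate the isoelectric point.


pI = (pKa1 + pKa2) / 2
pI = (1.91 + 9.07) / 2
pI = 5.49

5.49


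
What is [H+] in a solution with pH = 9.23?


[H+] = 10^(-pH)
[H+] = 10^(-9.23)
[H+] = 5.888e-10 M

5.888e-10 M


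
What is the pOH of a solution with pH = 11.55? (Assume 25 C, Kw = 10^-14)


pOH = 14 - pH
pOH = 14 - 11.55
pOH = 2.45

2.45


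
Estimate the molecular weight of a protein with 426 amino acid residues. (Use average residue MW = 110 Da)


MW = n_residues * 110 Da
MW = 426 * 110
MW = 46860 Da

46860 Da


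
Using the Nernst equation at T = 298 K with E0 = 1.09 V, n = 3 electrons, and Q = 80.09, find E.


E = E0 - (RT/nF) * ln(Q)
E = 1.09 - (8.314 * 298 / (3 * 96485)) * ln(80.09)
E = 1.0525 V

1.0525 V


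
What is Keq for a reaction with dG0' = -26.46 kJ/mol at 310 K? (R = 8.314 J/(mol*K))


Keq = exp(-dG0 * 1000 / (R * T))
Keq = exp(-(-26.46) * 1000 / (8.314 * 310))
Keq = 28750.1623

28750.1623


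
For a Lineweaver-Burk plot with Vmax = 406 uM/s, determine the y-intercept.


y-intercept = 1/Vmax
= 1/406
= 0.0025 s/uM

0.0025 s/uM


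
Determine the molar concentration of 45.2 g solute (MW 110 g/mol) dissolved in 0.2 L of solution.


C = (mass / MW) / volume
C = (45.2 / 110) / 0.2
C = 2.0545 M

2.0545 M


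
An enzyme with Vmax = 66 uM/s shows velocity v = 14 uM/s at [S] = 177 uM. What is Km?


Km = [S] * (Vmax - v) / v
Km = 177 * (66 - 14) / 14
Km = 657.4286 uM

657.4286 uM


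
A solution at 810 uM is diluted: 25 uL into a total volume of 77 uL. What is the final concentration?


C2 = C1 * V1 / V2
C2 = 810 * 25 / 77
C2 = 262.987 uM

262.987 uM


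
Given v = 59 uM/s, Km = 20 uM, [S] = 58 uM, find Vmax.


Vmax = v * (Km + [S]) / [S]
Vmax = 59 * (20 + 58) / 58
Vmax = 79.3448 uM/s

79.3448 uM/s


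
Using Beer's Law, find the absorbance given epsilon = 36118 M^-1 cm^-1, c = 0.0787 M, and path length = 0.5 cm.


A = epsilon * c * l
A = 36118 * 0.0787 * 0.5
A = 1421.2433

1421.2433


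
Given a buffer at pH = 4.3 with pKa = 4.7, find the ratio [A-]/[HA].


[A-]/[HA] = 10^(pH - pKa)
= 10^(4.3 - 4.7)
= 0.3981

0.3981


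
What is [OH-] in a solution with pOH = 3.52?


[OH-] = 10^(-pOH)
[OH-] = 10^(-3.52)
[OH-] = 3.020e-04 M

3.020e-04 M


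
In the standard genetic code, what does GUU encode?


Standard genetic code lookup.
Codon GUU -> Val

Val


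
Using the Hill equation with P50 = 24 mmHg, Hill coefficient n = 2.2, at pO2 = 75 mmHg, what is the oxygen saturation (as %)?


Y = pO2^n / (P50^n + pO2^n)
Y = 75^2.2 / (24^2.2 + 75^2.2)
Y = 92.46%

92.46%


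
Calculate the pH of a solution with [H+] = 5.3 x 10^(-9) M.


pH = -log10([H+])
pH = -log10(5.3 x 10^(-9))
pH = 8.2757

8.2757


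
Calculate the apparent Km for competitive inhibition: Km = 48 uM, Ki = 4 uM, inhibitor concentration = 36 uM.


Km_app = Km * (1 + [I]/Ki)
Km_app = 48 * (1 + 36/4)
Km_app = 480.0 uM

480.0 uM


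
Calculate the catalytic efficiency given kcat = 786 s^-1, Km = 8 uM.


Catalytic efficiency = kcat / Km
= 786 / 8
= 98.25 uM^-1*s^-1

98.25 uM^-1*s^-1


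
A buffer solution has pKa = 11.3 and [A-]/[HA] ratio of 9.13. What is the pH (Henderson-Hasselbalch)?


pH = pKa + log10([A-]/[HA])
pH = 11.3 + log10(9.13)
pH = 12.2605

12.2605


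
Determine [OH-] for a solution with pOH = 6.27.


[OH-] = 10^(-pOH)
[OH-] = 10^(-6.27)
[OH-] = 5.370e-07 M

5.370e-07 M


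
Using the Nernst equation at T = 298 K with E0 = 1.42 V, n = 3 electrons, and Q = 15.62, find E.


E = E0 - (RT/nF) * ln(Q)
E = 1.42 - (8.314 * 298 / (3 * 96485)) * ln(15.62)
E = 1.3965 V

1.3965 V


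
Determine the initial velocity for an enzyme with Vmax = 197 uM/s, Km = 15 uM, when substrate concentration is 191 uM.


v = Vmax * [S] / (Km + [S])
v = 197 * 191 / (15 + 191)
v = 182.6553 uM/s

182.6553 uM/s


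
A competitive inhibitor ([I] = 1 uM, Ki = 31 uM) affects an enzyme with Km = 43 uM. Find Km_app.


Km_app = Km * (1 + [I]/Ki)
Km_app = 43 * (1 + 1/31)
Km_app = 44.3871 uM

44.3871 uM


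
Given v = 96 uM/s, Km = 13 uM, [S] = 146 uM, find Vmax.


Vmax = v * (Km + [S]) / [S]
Vmax = 96 * (13 + 146) / 146
Vmax = 104.5479 uM/s

104.5479 uM/s


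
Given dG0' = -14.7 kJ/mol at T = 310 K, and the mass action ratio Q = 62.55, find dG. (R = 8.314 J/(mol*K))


dG = dG0' + RT * ln(Q) / 1000
dG = -14.7 + 8.314 * 310 * ln(62.55) / 1000
dG = -4.0402 kJ/mol

-4.0402 kJ/mol


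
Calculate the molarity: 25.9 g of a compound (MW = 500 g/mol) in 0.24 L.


C = (mass / MW) / volume
C = (25.9 / 500) / 0.24
C = 0.2158 M

0.2158 M


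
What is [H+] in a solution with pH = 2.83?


[H+] = 10^(-pH)
[H+] = 10^(-2.83)
[H+] = 0.0015 M

0.0015 M


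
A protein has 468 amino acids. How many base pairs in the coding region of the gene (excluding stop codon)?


Each amino acid = 1 codon = 3 bp
bp = 468 * 3 = 1404 bp

1404 bp


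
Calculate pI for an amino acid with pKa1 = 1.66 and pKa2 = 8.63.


pI = (pKa1 + pKa2) / 2
pI = (1.66 + 8.63) / 2
pI = 5.145

5.145


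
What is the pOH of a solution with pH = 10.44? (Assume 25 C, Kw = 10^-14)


pOH = 14 - pH
pOH = 14 - 10.44
pOH = 3.56

3.56


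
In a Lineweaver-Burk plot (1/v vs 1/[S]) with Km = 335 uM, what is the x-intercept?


x-intercept = -1/Km
= -1/335
= -0.003 1/uM

-0.003 1/uM


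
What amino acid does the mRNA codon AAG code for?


Standard genetic code lookup.
Codon AAG -> Lys

Lys


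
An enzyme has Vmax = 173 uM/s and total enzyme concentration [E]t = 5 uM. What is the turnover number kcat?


kcat = Vmax / [E]t
kcat = 173 / 5
kcat = 34.6 s^-1

34.6 s^-1


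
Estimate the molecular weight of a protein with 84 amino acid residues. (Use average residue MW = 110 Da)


MW = n_residues * 110 Da
MW = 84 * 110
MW = 9240 Da

9240 Da


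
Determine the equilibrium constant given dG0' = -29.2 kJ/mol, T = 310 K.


Keq = exp(-dG0 * 1000 / (R * T))
Keq = exp(-(-29.2) * 1000 / (8.314 * 310))
Keq = 83242.2467

83242.2467


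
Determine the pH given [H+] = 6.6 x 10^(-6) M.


pH = -log10([H+])
pH = -log10(6.6 x 10^(-6))
pH = 5.1805

5.1805


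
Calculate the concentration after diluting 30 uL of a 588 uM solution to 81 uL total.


C2 = C1 * V1 / V2
C2 = 588 * 30 / 81
C2 = 217.7778 uM

217.7778 uM


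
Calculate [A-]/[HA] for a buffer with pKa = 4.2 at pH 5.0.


[A-]/[HA] = 10^(pH - pKa)
= 10^(5.0 - 4.2)
= 6.3096

6.3096


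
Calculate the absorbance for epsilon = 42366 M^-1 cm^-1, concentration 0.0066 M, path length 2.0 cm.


A = epsilon * c * l
A = 42366 * 0.0066 * 2.0
A = 559.2312

559.2312


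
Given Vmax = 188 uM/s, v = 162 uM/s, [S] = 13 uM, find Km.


Km = [S] * (Vmax - v) / v
Km = 13 * (188 - 162) / 162
Km = 2.0864 uM

2.0864 uM


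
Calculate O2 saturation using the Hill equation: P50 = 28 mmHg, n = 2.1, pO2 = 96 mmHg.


Y = pO2^n / (P50^n + pO2^n)
Y = 96^2.1 / (28^2.1 + 96^2.1)
Y = 93.01%

93.01%


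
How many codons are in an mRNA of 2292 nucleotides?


codons = nucleotides / 3
codons = 2292 / 3 = 764

764


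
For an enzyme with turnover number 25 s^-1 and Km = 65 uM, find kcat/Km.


Catalytic efficiency = kcat / Km
= 25 / 65
= 0.3846 uM^-1*s^-1

0.3846 uM^-1*s^-1


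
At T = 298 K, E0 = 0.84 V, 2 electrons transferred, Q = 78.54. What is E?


E = E0 - (RT/nF) * ln(Q)
E = 0.84 - (8.314 * 298 / (2 * 96485)) * ln(78.54)
E = 0.784 V

0.784 V


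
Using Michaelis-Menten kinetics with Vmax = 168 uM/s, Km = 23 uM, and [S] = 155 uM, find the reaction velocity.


v = Vmax * [S] / (Km + [S])
v = 168 * 155 / (23 + 155)
v = 146.2921 uM/s

146.2921 uM/s


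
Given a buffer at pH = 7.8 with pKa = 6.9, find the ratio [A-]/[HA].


[A-]/[HA] = 10^(pH - pKa)
= 10^(7.8 - 6.9)
= 7.9433

7.9433


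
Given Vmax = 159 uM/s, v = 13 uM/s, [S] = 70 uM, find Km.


Km = [S] * (Vmax - v) / v
Km = 70 * (159 - 13) / 13
Km = 786.1538 uM

786.1538 uM


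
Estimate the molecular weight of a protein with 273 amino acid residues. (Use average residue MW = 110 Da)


MW = n_residues * 110 Da
MW = 273 * 110
MW = 30030 Da

30030 Da


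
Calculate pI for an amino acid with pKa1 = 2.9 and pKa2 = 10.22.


pI = (pKa1 + pKa2) / 2
pI = (2.9 + 10.22) / 2
pI = 6.56

6.56
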